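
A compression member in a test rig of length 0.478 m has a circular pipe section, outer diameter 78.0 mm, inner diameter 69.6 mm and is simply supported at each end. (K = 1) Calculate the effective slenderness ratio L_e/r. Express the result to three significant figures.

d_o = 78.0 mm, d_i = 69.6 mm
I = π(d_o⁴ − d_i⁴)/64 = π(78.0⁴ − 69.60⁴)/64 = 6.651×10^5 mm⁴
A = 973.8 mm²;  r_min = √(I/A) = √(6.651×10^5/973.8) = 26.13 mm
L_e = K·L = 1 × 0.478 m = 0.4780 m = 478.00 mm
λ = L_e / r_min = 478.00 / 26.13 = 18.3

λ ≈ 18.3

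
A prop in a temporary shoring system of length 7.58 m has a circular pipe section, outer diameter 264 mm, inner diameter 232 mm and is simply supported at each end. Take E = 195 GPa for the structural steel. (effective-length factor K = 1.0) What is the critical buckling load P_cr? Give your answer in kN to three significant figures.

P_cr ≈ 3220 kN

d_o = 264 mm, d_i = 232 mm
I = π(d_o⁴ − d_i⁴)/64 = π(264⁴ − 232.0⁴)/64 = 9.624×10^7 mm⁴
I = 9.624×10^7 mm⁴ = 9.624×10^-5 m⁴
Effective length L_e = K·L = 1 × 7.58 = 7.580 m
P_cr = π²EI / L_e² = π² × 195×10⁹ × 9.624×10^-5 / 7.580² = 3.224×10^6 N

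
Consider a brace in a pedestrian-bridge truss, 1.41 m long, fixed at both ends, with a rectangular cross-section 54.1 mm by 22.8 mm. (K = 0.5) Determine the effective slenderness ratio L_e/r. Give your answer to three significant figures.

For a rectangle r_min = b/√12 = 22.8/√12 = 6.582 mm
L_e = K·L = 0.5 × 1.41 m = 0.7050 m = 705.00 mm
λ = L_e / r_min = 705.00 / 6.582 = 107

λ ≈ 107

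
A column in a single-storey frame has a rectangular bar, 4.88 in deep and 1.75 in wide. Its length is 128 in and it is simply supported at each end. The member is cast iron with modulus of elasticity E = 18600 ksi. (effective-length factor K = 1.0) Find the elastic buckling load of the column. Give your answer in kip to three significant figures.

P_cr ≈ 24.4 kip

Buckling occurs about the weak axis: I_min = h·b³/12 with b = 1.75 in (the shorter side).
I_min = 4.88×1.75³/12 = 2.179 in⁴
Effective length L_e = K·L = 1 × 128 = 128.0 in
P_cr = π²EI / L_e² = π² × 18600×10³ × 2.179 / 128.0² = 2.442×10^4 lb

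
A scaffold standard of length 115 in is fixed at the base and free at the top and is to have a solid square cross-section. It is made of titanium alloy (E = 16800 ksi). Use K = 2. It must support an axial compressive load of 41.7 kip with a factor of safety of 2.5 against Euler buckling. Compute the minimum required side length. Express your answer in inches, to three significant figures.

a ≈ 4.47 in

Required P_cr = n·P = 2.5 × 41.7 = 104.2 kip
L_e = K·L = 2 × 115 = 230.0 in
Required I = P_cr·L_e²/(π²E) = 1.042×10^5 × 230.0² / (π² × 1.68×10^7) = 33.26 in⁴
Solid square: I = a⁴/12  ⇒  a = (12I)^(1/4) = (12×33.26)^(1/4) = 4.47 in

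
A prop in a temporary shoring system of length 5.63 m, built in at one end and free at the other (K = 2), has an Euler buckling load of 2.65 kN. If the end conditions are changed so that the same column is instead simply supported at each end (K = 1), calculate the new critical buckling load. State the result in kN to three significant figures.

P_cr ≈ 10.6 kN

P_cr ∝ 1/K², so P_cr,new = P_cr,old × (K_old/K_new)² = 2.65 × (2/1)²
= 2.65 × 4.000 = 10.6 kN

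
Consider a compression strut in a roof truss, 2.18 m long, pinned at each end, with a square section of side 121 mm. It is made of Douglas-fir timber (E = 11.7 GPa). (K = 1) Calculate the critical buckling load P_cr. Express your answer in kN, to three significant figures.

P_cr ≈ 434 kN

I = a⁴/12 = 121⁴/12 = 1.786×10^7 mm⁴
I = 1.786×10^7 mm⁴ = 1.786×10^-5 m⁴
Effective length L_e = K·L = 1 × 2.18 = 2.180 m
P_cr = π²EI / L_e² = π² × 11.7×10⁹ × 1.786×10^-5 / 2.180² = 4.340×10^5 N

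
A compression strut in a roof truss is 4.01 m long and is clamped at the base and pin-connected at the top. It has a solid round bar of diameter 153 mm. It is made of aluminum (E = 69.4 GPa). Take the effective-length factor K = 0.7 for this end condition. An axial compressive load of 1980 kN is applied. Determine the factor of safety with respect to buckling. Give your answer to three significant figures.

I = πd⁴/64 = π×153⁴/64 = 2.690×10^7 mm⁴
I = 2.690×10^7 mm⁴ = 2.690×10^-5 m⁴
Effective length L_e = K·L = 0.7 × 4.01 = 2.807 m
P_cr = π²EI / L_e² = π² × 69.4×10⁹ × 2.690×10^-5 / 2.807² = 2.338×10^6 N
Factor of safety n = P_cr / P = 2338.4 / 1980 = 1.18

n ≈ 1.18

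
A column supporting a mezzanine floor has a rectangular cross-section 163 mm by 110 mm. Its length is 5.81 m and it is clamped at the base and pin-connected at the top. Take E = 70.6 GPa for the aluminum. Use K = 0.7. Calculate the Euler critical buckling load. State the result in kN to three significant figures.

Buckling occurs about the weak axis: I_min = h·b³/12 with b = 110 mm (the shorter side).
I_min = 163×110³/12 = 1.808×10^7 mm⁴
I = 1.808×10^7 mm⁴ = 1.808×10^-5 m⁴
Effective length L_e = K·L = 0.7 × 5.81 = 4.067 m
P_cr = π²EI / L_e² = π² × 70.6×10⁹ × 1.808×10^-5 / 4.067² = 7.616×10^5 N

P_cr ≈ 762 kN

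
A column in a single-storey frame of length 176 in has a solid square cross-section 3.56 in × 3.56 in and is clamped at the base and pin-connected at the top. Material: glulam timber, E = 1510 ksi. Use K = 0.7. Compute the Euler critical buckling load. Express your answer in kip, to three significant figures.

P_cr ≈ 13.1 kip

I = a⁴/12 = 3.56⁴/12 = 13.39 in⁴
Effective length L_e = K·L = 0.7 × 176 = 123.2 in
P_cr = π²EI / L_e² = π² × 1510×10³ × 13.39 / 123.2² = 1.314×10^4 lb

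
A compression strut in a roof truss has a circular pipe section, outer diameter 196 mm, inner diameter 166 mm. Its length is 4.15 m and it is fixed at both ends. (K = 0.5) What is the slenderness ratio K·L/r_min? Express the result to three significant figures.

d_o = 196 mm, d_i = 166 mm
I = π(d_o⁴ − d_i⁴)/64 = π(196⁴ − 166.0⁴)/64 = 3.517×10^7 mm⁴
A = 8.529×10^3 mm²;  r_min = √(I/A) = √(3.517×10^7/8.529×10^3) = 64.21 mm
L_e = K·L = 0.5 × 4.15 m = 2.075 m = 2075.0 mm
λ = L_e / r_min = 2075.0 / 64.21 = 32.3

λ ≈ 32.3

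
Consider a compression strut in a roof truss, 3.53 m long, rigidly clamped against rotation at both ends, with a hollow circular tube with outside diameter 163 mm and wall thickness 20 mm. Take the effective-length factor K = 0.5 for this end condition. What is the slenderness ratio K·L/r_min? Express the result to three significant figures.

Inner diameter d_i = 163 − 2×20 = 123.0 mm
I = π(d_o⁴ − d_i⁴)/64 = π(163⁴ − 123.0⁴)/64 = 2.342×10^7 mm⁴
A = 8.985×10^3 mm²;  r_min = √(I/A) = √(2.342×10^7/8.985×10^3) = 51.05 mm
L_e = K·L = 0.5 × 3.53 m = 1.765 m = 1765.0 mm
λ = L_e / r_min = 1765.0 / 51.05 = 34.6

λ ≈ 34.6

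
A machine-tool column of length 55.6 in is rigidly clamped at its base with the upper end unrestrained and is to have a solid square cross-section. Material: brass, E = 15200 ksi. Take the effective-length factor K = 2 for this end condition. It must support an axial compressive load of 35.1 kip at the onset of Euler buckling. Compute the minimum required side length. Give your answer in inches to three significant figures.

a ≈ 2.43 in

L_e = K·L = 2 × 55.6 = 111.2 in
Required I = P_cr·L_e²/(π²E) = 3.510×10^4 × 111.2² / (π² × 1.52×10^7) = 2.893 in⁴
Solid square: I = a⁴/12  ⇒  a = (12I)^(1/4) = (12×2.893)^(1/4) = 2.43 in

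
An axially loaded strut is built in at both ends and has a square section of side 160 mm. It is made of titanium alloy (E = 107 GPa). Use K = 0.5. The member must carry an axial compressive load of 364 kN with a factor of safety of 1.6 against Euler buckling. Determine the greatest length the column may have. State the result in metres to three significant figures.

L_max ≈ 19.9 m

I = a⁴/12 = 160⁴/12 = 5.461×10^7 mm⁴
I = 5.461×10^-5 m⁴
Required critical load P_cr = n·P = 1.6 × 364 = 582.4 kN = 5.824×10^5 N
From P_cr = π²EI/(K·L)²:  L = (1/K)·√(π²EI/P_cr) = (1/0.5)·√(π²×1.07×10^11×5.461×10^-5/5.824×10^5)
L = 19.9 m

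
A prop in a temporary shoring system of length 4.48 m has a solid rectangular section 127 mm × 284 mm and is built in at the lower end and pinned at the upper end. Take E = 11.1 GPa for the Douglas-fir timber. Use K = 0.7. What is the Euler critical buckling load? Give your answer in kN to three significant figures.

Buckling occurs about the weak axis: I_min = h·b³/12 with b = 127 mm (the shorter side).
I_min = 284×127³/12 = 4.848×10^7 mm⁴
I = 4.848×10^7 mm⁴ = 4.848×10^-5 m⁴
Effective length L_e = K·L = 0.7 × 4.48 = 3.136 m
P_cr = π²EI / L_e² = π² × 11.1×10⁹ × 4.848×10^-5 / 3.136² = 5.400×10^5 N

P_cr ≈ 540 kN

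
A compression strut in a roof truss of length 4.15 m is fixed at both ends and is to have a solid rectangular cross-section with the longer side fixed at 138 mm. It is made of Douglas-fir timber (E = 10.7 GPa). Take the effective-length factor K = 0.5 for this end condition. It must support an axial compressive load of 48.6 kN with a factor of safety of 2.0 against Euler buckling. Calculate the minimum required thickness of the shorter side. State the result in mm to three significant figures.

Required P_cr = n·P = 2.0 × 48.6 = 97.20 kN
L_e = K·L = 0.5 × 4.15 = 2.075 m
Required I = P_cr·L_e²/(π²E) = 9.720×10^4 × 2.075² / (π² × 1.07×10^10) = 3.963×10^-6 m⁴
I_req = 3.963×10^6 mm⁴
Rectangle, weak axis: I_min = h·b³/12 with h = 138 mm fixed  ⇒  b = (12I/h)^(1/3) = 70.1 mm

b ≈ 70.1 mm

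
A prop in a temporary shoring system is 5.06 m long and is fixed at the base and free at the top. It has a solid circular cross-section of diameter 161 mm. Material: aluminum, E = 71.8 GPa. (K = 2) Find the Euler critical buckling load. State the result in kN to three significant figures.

I = πd⁴/64 = π×161⁴/64 = 3.298×10^7 mm⁴
I = 3.298×10^7 mm⁴ = 3.298×10^-5 m⁴
Effective length L_e = K·L = 2 × 5.06 = 10.12 m
P_cr = π²EI / L_e² = π² × 71.8×10⁹ × 3.298×10^-5 / 10.12² = 2.282×10^5 N

P_cr ≈ 228 kN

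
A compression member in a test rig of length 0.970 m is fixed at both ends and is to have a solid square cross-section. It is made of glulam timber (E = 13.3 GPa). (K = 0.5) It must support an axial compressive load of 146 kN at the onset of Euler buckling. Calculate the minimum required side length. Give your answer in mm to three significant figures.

a ≈ 42.1 mm

L_e = K·L = 0.5 × 0.970 = 0.4850 m
Required I = P_cr·L_e²/(π²E) = 1.460×10^5 × 0.4850² / (π² × 1.33×10^10) = 2.616×10^-7 m⁴
I_req = 2.616×10^5 mm⁴
Solid square: I = a⁴/12  ⇒  a = (12I)^(1/4) = (12×2.616×10^5)^(1/4) = 42.1 mm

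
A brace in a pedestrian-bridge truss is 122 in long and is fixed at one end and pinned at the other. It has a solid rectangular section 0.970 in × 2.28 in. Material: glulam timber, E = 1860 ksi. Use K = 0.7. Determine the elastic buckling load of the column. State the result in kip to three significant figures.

P_cr ≈ 0.436 kip

Buckling occurs about the weak axis: I_min = h·b³/12 with b = 0.970 in (the shorter side).
I_min = 2.28×0.970³/12 = 0.1734 in⁴
Effective length L_e = K·L = 0.7 × 122 = 85.40 in
P_cr = π²EI / L_e² = π² × 1860×10³ × 0.1734 / 85.40² = 436.5 lb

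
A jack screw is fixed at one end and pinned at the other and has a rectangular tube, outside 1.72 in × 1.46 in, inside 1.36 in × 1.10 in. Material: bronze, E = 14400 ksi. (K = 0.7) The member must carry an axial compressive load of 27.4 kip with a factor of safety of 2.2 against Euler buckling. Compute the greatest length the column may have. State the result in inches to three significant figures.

Weak-axis I_min = (h_o·b_o³ − h_i·b_i³)/12 with b_o = 1.46, b_i = 1.100 in (shorter outer/inner sides).
I_min = (1.72×1.46³ − 1.360×1.100³)/12 = 0.2952 in⁴
Required critical load P_cr = n·P = 2.2 × 27.4 = 60.28 kip = 6.028×10^4 lb
From P_cr = π²EI/(K·L)²:  L = (1/K)·√(π²EI/P_cr) = (1/0.7)·√(π²×1.44×10^7×0.2952/6.028×10^4)
L = 37.7 in

L_max ≈ 37.7 in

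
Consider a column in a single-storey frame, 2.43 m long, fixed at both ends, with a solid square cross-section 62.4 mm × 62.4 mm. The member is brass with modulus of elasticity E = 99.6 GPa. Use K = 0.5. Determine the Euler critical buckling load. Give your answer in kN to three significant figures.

I = a⁴/12 = 62.4⁴/12 = 1.263×10^6 mm⁴
I = 1.263×10^6 mm⁴ = 1.263×10^-6 m⁴
Effective length L_e = K·L = 0.5 × 2.43 = 1.215 m
P_cr = π²EI / L_e² = π² × 99.6×10⁹ × 1.263×10^-6 / 1.215² = 8.413×10^5 N

P_cr ≈ 841 kN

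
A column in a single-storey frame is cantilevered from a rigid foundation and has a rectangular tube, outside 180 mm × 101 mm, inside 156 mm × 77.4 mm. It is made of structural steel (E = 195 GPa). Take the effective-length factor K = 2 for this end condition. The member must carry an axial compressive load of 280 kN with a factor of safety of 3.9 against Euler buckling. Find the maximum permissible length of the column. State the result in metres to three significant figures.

L_max ≈ 2.04 m

Weak-axis I_min = (h_o·b_o³ − h_i·b_i³)/12 with b_o = 101, b_i = 77.40 mm (shorter outer/inner sides).
I_min = (180×101³ − 156.0×77.40³)/12 = 9.427×10^6 mm⁴
I = 9.427×10^-6 m⁴
Required critical load P_cr = n·P = 3.9 × 280 = 1092 kN = 1.092×10^6 N
From P_cr = π²EI/(K·L)²:  L = (1/K)·√(π²EI/P_cr) = (1/2)·√(π²×1.95×10^11×9.427×10^-6/1.092×10^6)
L = 2.04 m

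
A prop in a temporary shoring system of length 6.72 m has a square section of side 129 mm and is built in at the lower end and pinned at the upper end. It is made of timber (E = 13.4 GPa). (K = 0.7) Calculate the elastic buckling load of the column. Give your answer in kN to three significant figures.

P_cr ≈ 138 kN

I = a⁴/12 = 129⁴/12 = 2.308×10^7 mm⁴
I = 2.308×10^7 mm⁴ = 2.308×10^-5 m⁴
Effective length L_e = K·L = 0.7 × 6.72 = 4.704 m
P_cr = π²EI / L_e² = π² × 13.4×10⁹ × 2.308×10^-5 / 4.704² = 1.379×10^5 N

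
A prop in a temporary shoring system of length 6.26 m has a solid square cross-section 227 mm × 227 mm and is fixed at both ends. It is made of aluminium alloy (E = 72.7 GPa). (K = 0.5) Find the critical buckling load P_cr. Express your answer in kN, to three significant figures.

I = a⁴/12 = 227⁴/12 = 2.213×10^8 mm⁴
I = 2.213×10^8 mm⁴ = 2.213×10^-4 m⁴
Effective length L_e = K·L = 0.5 × 6.26 = 3.130 m
P_cr = π²EI / L_e² = π² × 72.7×10⁹ × 2.213×10^-4 / 3.130² = 1.621×10^7 N

P_cr ≈ 16200 kN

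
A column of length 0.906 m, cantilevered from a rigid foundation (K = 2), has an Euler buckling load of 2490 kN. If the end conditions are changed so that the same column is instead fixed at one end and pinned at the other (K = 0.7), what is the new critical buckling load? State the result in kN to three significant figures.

P_cr ∝ 1/K², so P_cr,new = P_cr,old × (K_old/K_new)² = 2490 × (2/0.7)²
= 2490 × 8.163 = 20300 kN

P_cr ≈ 20300 kN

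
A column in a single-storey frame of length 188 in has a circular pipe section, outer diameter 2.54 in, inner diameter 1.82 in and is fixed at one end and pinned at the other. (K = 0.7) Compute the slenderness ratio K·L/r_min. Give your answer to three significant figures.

d_o = 2.54 in, d_i = 1.82 in
I = π(d_o⁴ − d_i⁴)/64 = π(2.54⁴ − 1.820⁴)/64 = 1.505 in⁴
A = 2.466 in²;  r_min = √(I/A) = √(1.505/2.466) = 0.7812 in
L_e = K·L = 0.7 × 188 = 131.6 in
λ = L_e / r_min = 131.60 / 0.7812 = 168

λ ≈ 168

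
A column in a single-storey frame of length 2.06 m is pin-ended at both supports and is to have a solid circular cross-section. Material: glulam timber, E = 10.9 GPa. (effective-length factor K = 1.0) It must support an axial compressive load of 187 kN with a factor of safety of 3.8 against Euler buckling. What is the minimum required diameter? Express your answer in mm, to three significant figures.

Required P_cr = n·P = 3.8 × 187 = 710.6 kN
L_e = K·L = 1 × 2.06 = 2.060 m
Required I = P_cr·L_e²/(π²E) = 7.106×10^5 × 2.060² / (π² × 1.09×10^10) = 2.803×10^-5 m⁴
I_req = 2.803×10^7 mm⁴
Solid circle: I = πd⁴/64  ⇒  d = (64I/π)^(1/4) = (64×2.803×10^7/π)^(1/4) = 155 mm

d ≈ 155 mm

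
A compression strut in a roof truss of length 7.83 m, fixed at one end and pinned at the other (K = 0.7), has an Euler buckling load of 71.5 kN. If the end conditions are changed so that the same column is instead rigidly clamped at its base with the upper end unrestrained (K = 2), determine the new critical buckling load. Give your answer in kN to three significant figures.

P_cr ∝ 1/K², so P_cr,new = P_cr,old × (K_old/K_new)² = 71.5 × (0.7/2)²
= 71.5 × 0.1225 = 8.76 kN

P_cr ≈ 8.76 kN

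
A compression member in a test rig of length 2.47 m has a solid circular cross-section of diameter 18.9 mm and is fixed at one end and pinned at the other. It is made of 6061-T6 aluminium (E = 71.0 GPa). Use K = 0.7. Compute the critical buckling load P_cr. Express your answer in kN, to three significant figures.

I = πd⁴/64 = π×18.9⁴/64 = 6.264×10^3 mm⁴
I = 6.264×10^3 mm⁴ = 6.264×10^-9 m⁴
Effective length L_e = K·L = 0.7 × 2.47 = 1.729 m
P_cr = π²EI / L_e² = π² × 71.0×10⁹ × 6.264×10^-9 / 1.729² = 1.468×10^3 N

P_cr ≈ 1.47 kN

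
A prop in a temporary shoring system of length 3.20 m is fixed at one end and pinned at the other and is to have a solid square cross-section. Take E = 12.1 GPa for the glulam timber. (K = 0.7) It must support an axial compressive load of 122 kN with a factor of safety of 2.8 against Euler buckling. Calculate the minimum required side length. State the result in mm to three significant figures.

Required P_cr = n·P = 2.8 × 122 = 341.6 kN
L_e = K·L = 0.7 × 3.20 = 2.240 m
Required I = P_cr·L_e²/(π²E) = 3.416×10^5 × 2.240² / (π² × 1.21×10^10) = 1.435×10^-5 m⁴
I_req = 1.435×10^7 mm⁴
Solid square: I = a⁴/12  ⇒  a = (12I)^(1/4) = (12×1.435×10^7)^(1/4) = 115 mm

a ≈ 115 mm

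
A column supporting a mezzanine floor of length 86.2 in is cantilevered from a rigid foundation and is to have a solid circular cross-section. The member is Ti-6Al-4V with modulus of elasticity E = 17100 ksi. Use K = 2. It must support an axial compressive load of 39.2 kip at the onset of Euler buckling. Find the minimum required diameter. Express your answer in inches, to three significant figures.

d ≈ 3.44 in

L_e = K·L = 2 × 86.2 = 172.4 in
Required I = P_cr·L_e²/(π²E) = 3.920×10^4 × 172.4² / (π² × 1.71×10^7) = 6.903 in⁴
Solid circle: I = πd⁴/64  ⇒  d = (64I/π)^(1/4) = (64×6.903/π)^(1/4) = 3.44 in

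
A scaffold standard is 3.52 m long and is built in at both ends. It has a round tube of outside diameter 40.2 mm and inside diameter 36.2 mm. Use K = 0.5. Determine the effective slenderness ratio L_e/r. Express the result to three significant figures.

λ ≈ 130

d_o = 40.2 mm, d_i = 36.2 mm
I = π(d_o⁴ − d_i⁴)/64 = π(40.2⁴ − 36.20⁴)/64 = 4.390×10^4 mm⁴
A = 240.0 mm²;  r_min = √(I/A) = √(4.390×10^4/240.0) = 13.52 mm
L_e = K·L = 0.5 × 3.52 m = 1.760 m = 1760.0 mm
λ = L_e / r_min = 1760.0 / 13.52 = 130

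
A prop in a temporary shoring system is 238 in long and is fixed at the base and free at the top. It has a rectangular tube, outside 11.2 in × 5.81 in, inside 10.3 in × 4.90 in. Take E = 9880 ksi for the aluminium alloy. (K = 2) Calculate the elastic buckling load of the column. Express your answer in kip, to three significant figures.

P_cr ≈ 35.3 kip

Weak-axis I_min = (h_o·b_o³ − h_i·b_i³)/12 with b_o = 5.81, b_i = 4.900 in (shorter outer/inner sides).
I_min = (11.2×5.81³ − 10.30×4.900³)/12 = 82.07 in⁴
Effective length L_e = K·L = 2 × 238 = 476.0 in
P_cr = π²EI / L_e² = π² × 9880×10³ × 82.07 / 476.0² = 3.532×10^4 lb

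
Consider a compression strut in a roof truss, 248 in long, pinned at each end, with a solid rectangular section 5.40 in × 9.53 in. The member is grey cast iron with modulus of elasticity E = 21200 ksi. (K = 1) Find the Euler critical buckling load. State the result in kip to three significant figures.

Buckling occurs about the weak axis: I_min = h·b³/12 with b = 5.40 in (the shorter side).
I_min = 9.53×5.40³/12 = 125.1 in⁴
Effective length L_e = K·L = 1 × 248 = 248.0 in
P_cr = π²EI / L_e² = π² × 21200×10³ × 125.1 / 248.0² = 4.254×10^5 lb

P_cr ≈ 425 kip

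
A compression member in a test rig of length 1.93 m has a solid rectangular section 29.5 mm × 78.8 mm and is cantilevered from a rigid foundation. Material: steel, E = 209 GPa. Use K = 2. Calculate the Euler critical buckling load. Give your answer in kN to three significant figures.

Buckling occurs about the weak axis: I_min = h·b³/12 with b = 29.5 mm (the shorter side).
I_min = 78.8×29.5³/12 = 1.686×10^5 mm⁴
I = 1.686×10^5 mm⁴ = 1.686×10^-7 m⁴
Effective length L_e = K·L = 2 × 1.93 = 3.860 m
P_cr = π²EI / L_e² = π² × 209×10⁹ × 1.686×10^-7 / 3.860² = 2.334×10^4 N

P_cr ≈ 23.3 kN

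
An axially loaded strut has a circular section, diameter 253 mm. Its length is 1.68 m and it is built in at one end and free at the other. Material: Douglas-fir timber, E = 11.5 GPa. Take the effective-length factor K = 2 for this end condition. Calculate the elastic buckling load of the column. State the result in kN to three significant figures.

I = πd⁴/64 = π×253⁴/64 = 2.011×10^8 mm⁴
I = 2.011×10^8 mm⁴ = 2.011×10^-4 m⁴
Effective length L_e = K·L = 2 × 1.68 = 3.360 m
P_cr = π²EI / L_e² = π² × 11.5×10⁹ × 2.011×10^-4 / 3.360² = 2.022×10^6 N

P_cr ≈ 2020 kN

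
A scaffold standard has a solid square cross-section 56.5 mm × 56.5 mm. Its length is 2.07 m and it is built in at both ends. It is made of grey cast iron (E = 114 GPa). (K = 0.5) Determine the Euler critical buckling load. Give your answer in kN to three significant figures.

P_cr ≈ 892 kN

I = a⁴/12 = 56.5⁴/12 = 8.492×10^5 mm⁴
I = 8.492×10^5 mm⁴ = 8.492×10^-7 m⁴
Effective length L_e = K·L = 0.5 × 2.07 = 1.035 m
P_cr = π²EI / L_e² = π² × 114×10⁹ × 8.492×10^-7 / 1.035² = 8.919×10^5 N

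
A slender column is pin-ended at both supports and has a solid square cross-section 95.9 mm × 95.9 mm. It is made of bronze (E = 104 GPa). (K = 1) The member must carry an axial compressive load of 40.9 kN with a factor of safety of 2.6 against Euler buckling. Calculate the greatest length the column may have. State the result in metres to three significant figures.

L_max ≈ 8.25 m

I = a⁴/12 = 95.9⁴/12 = 7.048×10^6 mm⁴
I = 7.048×10^-6 m⁴
Required critical load P_cr = n·P = 2.6 × 40.9 = 106.3 kN = 1.063×10^5 N
From P_cr = π²EI/(K·L)²:  L = (1/K)·√(π²EI/P_cr) = (1/1)·√(π²×1.04×10^11×7.048×10^-6/1.063×10^5)
L = 8.25 m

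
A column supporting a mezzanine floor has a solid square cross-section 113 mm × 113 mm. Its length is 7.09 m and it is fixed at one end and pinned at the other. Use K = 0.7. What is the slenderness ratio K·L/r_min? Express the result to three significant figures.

λ ≈ 152

For a square r = a/√12 = 113/√12 = 32.62 mm
L_e = K·L = 0.7 × 7.09 m = 4.963 m = 4963.0 mm
λ = L_e / r_min = 4963.0 / 32.62 = 152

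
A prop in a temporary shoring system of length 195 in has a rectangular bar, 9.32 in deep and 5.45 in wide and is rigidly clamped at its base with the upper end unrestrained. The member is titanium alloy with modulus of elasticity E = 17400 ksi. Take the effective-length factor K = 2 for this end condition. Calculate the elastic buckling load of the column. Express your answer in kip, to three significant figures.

Buckling occurs about the weak axis: I_min = h·b³/12 with b = 5.45 in (the shorter side).
I_min = 9.32×5.45³/12 = 125.7 in⁴
Effective length L_e = K·L = 2 × 195 = 390.0 in
P_cr = π²EI / L_e² = π² × 17400×10³ × 125.7 / 390.0² = 1.420×10^5 lb

P_cr ≈ 142 kip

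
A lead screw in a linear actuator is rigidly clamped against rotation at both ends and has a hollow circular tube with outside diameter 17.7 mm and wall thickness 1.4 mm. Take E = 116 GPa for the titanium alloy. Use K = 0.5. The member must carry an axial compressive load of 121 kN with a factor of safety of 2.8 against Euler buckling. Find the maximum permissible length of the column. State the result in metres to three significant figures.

L_max ≈ 0.180 m

Inner diameter d_i = 17.7 − 2×1.4 = 14.90 mm
I = π(d_o⁴ − d_i⁴)/64 = π(17.7⁴ − 14.90⁴)/64 = 2.399×10^3 mm⁴
I = 2.399×10^-9 m⁴
Required critical load P_cr = n·P = 2.8 × 121 = 338.8 kN = 3.388×10^5 N
From P_cr = π²EI/(K·L)²:  L = (1/K)·√(π²EI/P_cr) = (1/0.5)·√(π²×1.16×10^11×2.399×10^-9/3.388×10^5)
L = 0.180 m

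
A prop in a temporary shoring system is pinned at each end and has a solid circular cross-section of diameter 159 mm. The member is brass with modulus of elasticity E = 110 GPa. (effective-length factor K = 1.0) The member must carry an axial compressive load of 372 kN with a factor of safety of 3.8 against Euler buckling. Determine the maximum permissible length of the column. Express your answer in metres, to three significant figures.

L_max ≈ 4.91 m

I = πd⁴/64 = π×159⁴/64 = 3.137×10^7 mm⁴
I = 3.137×10^-5 m⁴
Required critical load P_cr = n·P = 3.8 × 372 = 1414 kN = 1.414×10^6 N
From P_cr = π²EI/(K·L)²:  L = (1/K)·√(π²EI/P_cr) = (1/1)·√(π²×1.10×10^11×3.137×10^-5/1.414×10^6)
L = 4.91 m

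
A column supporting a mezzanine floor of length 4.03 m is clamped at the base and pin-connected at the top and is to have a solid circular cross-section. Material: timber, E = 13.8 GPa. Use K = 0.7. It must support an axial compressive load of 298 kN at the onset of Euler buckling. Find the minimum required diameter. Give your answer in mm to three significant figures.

L_e = K·L = 0.7 × 4.03 = 2.821 m
Required I = P_cr·L_e²/(π²E) = 2.980×10^5 × 2.821² / (π² × 1.38×10^10) = 1.741×10^-5 m⁴
I_req = 1.741×10^7 mm⁴
Solid circle: I = πd⁴/64  ⇒  d = (64I/π)^(1/4) = (64×1.741×10^7/π)^(1/4) = 137 mm

d ≈ 137 mm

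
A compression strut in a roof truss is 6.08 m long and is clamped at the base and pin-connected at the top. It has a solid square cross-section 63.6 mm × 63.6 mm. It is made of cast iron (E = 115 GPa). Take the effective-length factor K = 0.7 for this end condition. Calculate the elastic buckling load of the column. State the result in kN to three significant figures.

P_cr ≈ 85.4 kN

I = a⁴/12 = 63.6⁴/12 = 1.363×10^6 mm⁴
I = 1.363×10^6 mm⁴ = 1.363×10^-6 m⁴
Effective length L_e = K·L = 0.7 × 6.08 = 4.256 m
P_cr = π²EI / L_e² = π² × 115×10⁹ × 1.363×10^-6 / 4.256² = 8.544×10^4 N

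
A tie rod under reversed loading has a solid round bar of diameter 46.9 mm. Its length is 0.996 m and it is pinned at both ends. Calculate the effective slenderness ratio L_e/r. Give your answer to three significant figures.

I = πd⁴/64 = π×46.9⁴/64 = 2.375×10^5 mm⁴
A = 1.728×10^3 mm²;  r_min = √(I/A) = √(2.375×10^5/1.728×10^3) = 11.72 mm
L_e = K·L = 1 × 0.996 m = 0.9960 m = 996.00 mm
λ = L_e / r_min = 996.00 / 11.72 = 84.9

λ ≈ 84.9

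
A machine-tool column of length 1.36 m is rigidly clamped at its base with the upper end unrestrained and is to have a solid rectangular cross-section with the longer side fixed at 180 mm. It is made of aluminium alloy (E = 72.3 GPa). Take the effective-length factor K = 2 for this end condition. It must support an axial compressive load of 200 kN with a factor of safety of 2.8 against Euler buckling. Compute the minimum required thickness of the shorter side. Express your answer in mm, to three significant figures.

Required P_cr = n·P = 2.8 × 200 = 560.0 kN
L_e = K·L = 2 × 1.36 = 2.720 m
Required I = P_cr·L_e²/(π²E) = 5.600×10^5 × 2.720² / (π² × 7.23×10^10) = 5.806×10^-6 m⁴
I_req = 5.806×10^6 mm⁴
Rectangle, weak axis: I_min = h·b³/12 with h = 180 mm fixed  ⇒  b = (12I/h)^(1/3) = 72.9 mm

b ≈ 72.9 mm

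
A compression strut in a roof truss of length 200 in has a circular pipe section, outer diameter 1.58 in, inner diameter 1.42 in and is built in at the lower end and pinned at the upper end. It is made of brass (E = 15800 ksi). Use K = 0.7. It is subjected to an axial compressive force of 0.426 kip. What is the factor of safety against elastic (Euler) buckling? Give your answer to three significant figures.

n ≈ 1.99

d_o = 1.58 in, d_i = 1.42 in
I = π(d_o⁴ − d_i⁴)/64 = π(1.58⁴ − 1.420⁴)/64 = 0.1063 in⁴
Effective length L_e = K·L = 0.7 × 200 = 140.0 in
P_cr = π²EI / L_e² = π² × 15800×10³ × 0.1063 / 140.0² = 846.0 lb
Factor of safety n = P_cr / P = 0.84598 / 0.426 = 1.99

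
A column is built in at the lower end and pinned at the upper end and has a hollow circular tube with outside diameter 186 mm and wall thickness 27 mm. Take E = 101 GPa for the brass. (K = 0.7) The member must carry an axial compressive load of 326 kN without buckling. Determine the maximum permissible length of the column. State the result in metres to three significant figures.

L_max ≈ 16.5 m

Inner diameter d_i = 186 − 2×27 = 132.0 mm
I = π(d_o⁴ − d_i⁴)/64 = π(186⁴ − 132.0⁴)/64 = 4.385×10^7 mm⁴
I = 4.385×10^-5 m⁴
At the buckling limit P_cr = P = 3.260×10^5 N
From P_cr = π²EI/(K·L)²:  L = (1/K)·√(π²EI/P_cr) = (1/0.7)·√(π²×1.01×10^11×4.385×10^-5/3.260×10^5)
L = 16.5 m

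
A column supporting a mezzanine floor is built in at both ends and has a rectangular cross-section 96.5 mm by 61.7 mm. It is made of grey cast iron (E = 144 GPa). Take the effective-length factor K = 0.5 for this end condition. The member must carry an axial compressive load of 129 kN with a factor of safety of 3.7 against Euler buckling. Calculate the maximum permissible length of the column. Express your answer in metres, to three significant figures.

Buckling occurs about the weak axis: I_min = h·b³/12 with b = 61.7 mm (the shorter side).
I_min = 96.5×61.7³/12 = 1.889×10^6 mm⁴
I = 1.889×10^-6 m⁴
Required critical load P_cr = n·P = 3.7 × 129 = 477.3 kN = 4.773×10^5 N
From P_cr = π²EI/(K·L)²:  L = (1/K)·√(π²EI/P_cr) = (1/0.5)·√(π²×1.44×10^11×1.889×10^-6/4.773×10^5)
L = 4.74 m

L_max ≈ 4.74 m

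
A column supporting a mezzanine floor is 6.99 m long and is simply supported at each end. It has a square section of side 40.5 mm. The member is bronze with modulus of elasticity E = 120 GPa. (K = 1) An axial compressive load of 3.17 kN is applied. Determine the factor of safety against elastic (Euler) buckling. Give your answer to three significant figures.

I = a⁴/12 = 40.5⁴/12 = 2.242×10^5 mm⁴
I = 2.242×10^5 mm⁴ = 2.242×10^-7 m⁴
Effective length L_e = K·L = 1 × 6.99 = 6.990 m
P_cr = π²EI / L_e² = π² × 120×10⁹ × 2.242×10^-7 / 6.990² = 5.435×10^3 N
Factor of safety n = P_cr / P = 5.4346 / 3.17 = 1.71

n ≈ 1.71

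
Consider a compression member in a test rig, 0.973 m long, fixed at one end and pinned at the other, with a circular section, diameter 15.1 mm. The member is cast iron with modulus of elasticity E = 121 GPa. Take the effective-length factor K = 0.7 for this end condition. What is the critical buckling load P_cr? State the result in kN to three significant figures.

I = πd⁴/64 = π×15.1⁴/64 = 2.552×10^3 mm⁴
I = 2.552×10^3 mm⁴ = 2.552×10^-9 m⁴
Effective length L_e = K·L = 0.7 × 0.973 = 0.6811 m
P_cr = π²EI / L_e² = π² × 121×10⁹ × 2.552×10^-9 / 0.6811² = 6.570×10^3 N

P_cr ≈ 6.57 kN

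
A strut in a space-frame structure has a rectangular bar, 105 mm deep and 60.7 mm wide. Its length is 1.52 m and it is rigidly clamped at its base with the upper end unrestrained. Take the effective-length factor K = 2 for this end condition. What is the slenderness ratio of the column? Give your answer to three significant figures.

For a rectangle r_min = b/√12 = 60.7/√12 = 17.52 mm
L_e = K·L = 2 × 1.52 m = 3.040 m = 3040.0 mm
λ = L_e / r_min = 3040.0 / 17.52 = 173

λ ≈ 173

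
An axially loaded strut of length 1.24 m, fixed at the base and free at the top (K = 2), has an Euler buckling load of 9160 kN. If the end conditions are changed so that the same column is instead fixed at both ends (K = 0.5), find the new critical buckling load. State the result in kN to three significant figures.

P_cr ≈ 147000 kN

P_cr ∝ 1/K², so P_cr,new = P_cr,old × (K_old/K_new)² = 9160 × (2/0.5)²
= 9160 × 16.00 = 147000 kN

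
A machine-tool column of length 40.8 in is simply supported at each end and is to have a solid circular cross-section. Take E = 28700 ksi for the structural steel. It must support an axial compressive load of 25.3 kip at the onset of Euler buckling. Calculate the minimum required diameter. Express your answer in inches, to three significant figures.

d ≈ 1.32 in

L_e = K·L = 1 × 40.8 = 40.80 in
Required I = P_cr·L_e²/(π²E) = 2.530×10^4 × 40.80² / (π² × 2.87×10^7) = 0.1487 in⁴
Solid circle: I = πd⁴/64  ⇒  d = (64I/π)^(1/4) = (64×0.1487/π)^(1/4) = 1.32 in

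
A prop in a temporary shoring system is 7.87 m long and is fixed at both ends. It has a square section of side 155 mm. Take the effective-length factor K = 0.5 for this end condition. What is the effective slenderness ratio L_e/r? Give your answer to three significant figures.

I = a⁴/12 = 155⁴/12 = 4.810×10^7 mm⁴
A = 2.402×10^4 mm²;  r_min = √(I/A) = √(4.810×10^7/2.402×10^4) = 44.74 mm
L_e = K·L = 0.5 × 7.87 m = 3.935 m = 3935.0 mm
λ = L_e / r_min = 3935.0 / 44.74 = 87.9

λ ≈ 87.9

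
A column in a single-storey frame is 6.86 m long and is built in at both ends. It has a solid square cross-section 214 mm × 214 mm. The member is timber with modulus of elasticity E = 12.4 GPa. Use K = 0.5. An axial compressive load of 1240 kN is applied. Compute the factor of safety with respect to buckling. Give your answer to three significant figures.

n ≈ 1.47

I = a⁴/12 = 214⁴/12 = 1.748×10^8 mm⁴
I = 1.748×10^8 mm⁴ = 1.748×10^-4 m⁴
Effective length L_e = K·L = 0.5 × 6.86 = 3.430 m
P_cr = π²EI / L_e² = π² × 12.4×10⁹ × 1.748×10^-4 / 3.430² = 1.818×10^6 N
Factor of safety n = P_cr / P = 1818.1 / 1240 = 1.47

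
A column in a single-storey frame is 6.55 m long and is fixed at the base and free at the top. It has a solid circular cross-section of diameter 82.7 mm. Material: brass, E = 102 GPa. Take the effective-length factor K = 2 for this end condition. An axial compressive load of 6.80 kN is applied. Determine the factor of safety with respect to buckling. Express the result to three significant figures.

I = πd⁴/64 = π×82.7⁴/64 = 2.296×10^6 mm⁴
I = 2.296×10^6 mm⁴ = 2.296×10^-6 m⁴
Effective length L_e = K·L = 2 × 6.55 = 13.10 m
P_cr = π²EI / L_e² = π² × 102×10⁹ × 2.296×10^-6 / 13.10² = 1.347×10^4 N
Factor of safety n = P_cr / P = 13.469 / 6.80 = 1.98

n ≈ 1.98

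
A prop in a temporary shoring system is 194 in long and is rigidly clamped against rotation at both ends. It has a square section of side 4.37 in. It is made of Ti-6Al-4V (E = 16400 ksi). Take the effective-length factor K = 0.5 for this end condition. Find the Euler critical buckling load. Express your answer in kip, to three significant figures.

I = a⁴/12 = 4.37⁴/12 = 30.39 in⁴
Effective length L_e = K·L = 0.5 × 194 = 97.00 in
P_cr = π²EI / L_e² = π² × 16400×10³ × 30.39 / 97.00² = 5.228×10^5 lb

P_cr ≈ 523 kip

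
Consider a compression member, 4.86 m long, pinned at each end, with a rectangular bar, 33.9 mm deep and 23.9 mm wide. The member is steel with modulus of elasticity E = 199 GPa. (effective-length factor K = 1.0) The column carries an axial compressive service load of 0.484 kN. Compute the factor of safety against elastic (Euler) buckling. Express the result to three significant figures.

Buckling occurs about the weak axis: I_min = h·b³/12 with b = 23.9 mm (the shorter side).
I_min = 33.9×23.9³/12 = 3.857×10^4 mm⁴
I = 3.857×10^4 mm⁴ = 3.857×10^-8 m⁴
Effective length L_e = K·L = 1 × 4.86 = 4.860 m
P_cr = π²EI / L_e² = π² × 199×10⁹ × 3.857×10^-8 / 4.860² = 3.207×10^3 N
Factor of safety n = P_cr / P = 3.2070 / 0.484 = 6.63

n ≈ 6.63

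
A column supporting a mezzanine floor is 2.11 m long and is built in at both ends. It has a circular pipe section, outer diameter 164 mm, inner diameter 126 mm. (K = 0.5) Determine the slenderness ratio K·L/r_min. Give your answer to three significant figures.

d_o = 164 mm, d_i = 126 mm
I = π(d_o⁴ − d_i⁴)/64 = π(164⁴ − 126.0⁴)/64 = 2.314×10^7 mm⁴
A = 8.655×10^3 mm²;  r_min = √(I/A) = √(2.314×10^7/8.655×10^3) = 51.70 mm
L_e = K·L = 0.5 × 2.11 m = 1.055 m = 1055.0 mm
λ = L_e / r_min = 1055.0 / 51.70 = 20.4

λ ≈ 20.4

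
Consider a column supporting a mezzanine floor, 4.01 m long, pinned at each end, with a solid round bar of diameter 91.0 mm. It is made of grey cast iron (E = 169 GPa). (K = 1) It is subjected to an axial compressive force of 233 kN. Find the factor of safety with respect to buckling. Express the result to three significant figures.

n ≈ 1.50

I = πd⁴/64 = π×91.0⁴/64 = 3.366×10^6 mm⁴
I = 3.366×10^6 mm⁴ = 3.366×10^-6 m⁴
Effective length L_e = K·L = 1 × 4.01 = 4.010 m
P_cr = π²EI / L_e² = π² × 169×10⁹ × 3.366×10^-6 / 4.010² = 3.492×10^5 N
Factor of safety n = P_cr / P = 349.17 / 233 = 1.50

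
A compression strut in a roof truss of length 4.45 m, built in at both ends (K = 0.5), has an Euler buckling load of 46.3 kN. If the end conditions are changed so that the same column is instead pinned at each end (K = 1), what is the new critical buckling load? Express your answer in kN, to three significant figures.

P_cr ∝ 1/K², so P_cr,new = P_cr,old × (K_old/K_new)² = 46.3 × (0.5/1)²
= 46.3 × 0.2500 = 11.6 kN

P_cr ≈ 11.6 kN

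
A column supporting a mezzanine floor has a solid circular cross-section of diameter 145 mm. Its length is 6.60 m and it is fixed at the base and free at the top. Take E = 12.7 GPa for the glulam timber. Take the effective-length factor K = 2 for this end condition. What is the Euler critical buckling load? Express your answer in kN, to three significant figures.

I = πd⁴/64 = π×145⁴/64 = 2.170×10^7 mm⁴
I = 2.170×10^7 mm⁴ = 2.170×10^-5 m⁴
Effective length L_e = K·L = 2 × 6.60 = 13.20 m
P_cr = π²EI / L_e² = π² × 12.7×10⁹ × 2.170×10^-5 / 13.20² = 1.561×10^4 N

P_cr ≈ 15.6 kN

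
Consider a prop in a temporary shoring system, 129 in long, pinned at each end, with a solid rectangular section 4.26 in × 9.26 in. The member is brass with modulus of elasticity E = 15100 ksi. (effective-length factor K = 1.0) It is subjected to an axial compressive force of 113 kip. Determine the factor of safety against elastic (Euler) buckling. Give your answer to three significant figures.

n ≈ 4.73

Buckling occurs about the weak axis: I_min = h·b³/12 with b = 4.26 in (the shorter side).
I_min = 9.26×4.26³/12 = 59.66 in⁴
Effective length L_e = K·L = 1 × 129 = 129.0 in
P_cr = π²EI / L_e² = π² × 15100×10³ × 59.66 / 129.0² = 5.343×10^5 lb
Factor of safety n = P_cr / P = 534.26 / 113 = 4.73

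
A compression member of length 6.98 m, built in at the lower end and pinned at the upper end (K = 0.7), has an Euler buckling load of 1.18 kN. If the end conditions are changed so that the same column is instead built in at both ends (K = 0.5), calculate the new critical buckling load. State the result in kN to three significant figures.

P_cr ∝ 1/K², so P_cr,new = P_cr,old × (K_old/K_new)² = 1.18 × (0.7/0.5)²
= 1.18 × 1.960 = 2.31 kN

P_cr ≈ 2.31 kN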